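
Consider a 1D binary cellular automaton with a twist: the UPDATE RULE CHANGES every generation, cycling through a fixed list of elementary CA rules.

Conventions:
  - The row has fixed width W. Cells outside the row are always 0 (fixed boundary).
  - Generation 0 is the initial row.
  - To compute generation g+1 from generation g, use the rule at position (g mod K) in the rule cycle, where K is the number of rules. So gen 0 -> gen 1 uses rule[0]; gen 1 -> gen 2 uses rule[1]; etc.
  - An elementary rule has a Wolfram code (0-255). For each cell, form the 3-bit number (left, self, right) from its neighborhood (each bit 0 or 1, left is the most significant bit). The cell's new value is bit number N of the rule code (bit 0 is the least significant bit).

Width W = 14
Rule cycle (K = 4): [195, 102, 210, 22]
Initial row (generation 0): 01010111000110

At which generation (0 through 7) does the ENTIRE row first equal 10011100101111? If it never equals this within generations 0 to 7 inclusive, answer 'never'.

Gen 0: 01010111000110
Gen 1 (rule 195): 10000011011010
Gen 2 (rule 102): 10000101101110
Gen 3 (rule 210): 01001000100111
Gen 4 (rule 22): 11111101111000
Gen 5 (rule 195): 01111100111011
Gen 6 (rule 102): 10000101001101
Gen 7 (rule 210): 01001000110100

Answer: never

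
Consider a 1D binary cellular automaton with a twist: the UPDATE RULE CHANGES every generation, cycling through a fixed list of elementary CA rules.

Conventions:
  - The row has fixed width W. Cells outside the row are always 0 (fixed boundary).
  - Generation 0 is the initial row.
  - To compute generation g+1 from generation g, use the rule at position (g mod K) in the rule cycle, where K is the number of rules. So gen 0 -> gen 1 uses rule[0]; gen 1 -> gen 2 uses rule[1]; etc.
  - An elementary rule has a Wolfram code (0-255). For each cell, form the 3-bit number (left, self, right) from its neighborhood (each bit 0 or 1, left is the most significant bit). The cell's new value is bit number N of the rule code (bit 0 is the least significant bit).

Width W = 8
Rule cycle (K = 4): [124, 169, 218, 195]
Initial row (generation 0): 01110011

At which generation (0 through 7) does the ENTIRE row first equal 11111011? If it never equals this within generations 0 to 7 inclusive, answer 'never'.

Answer: 5

Derivation:
Gen 0: 01110011
Gen 1 (rule 124): 01011011
Gen 2 (rule 169): 00110110
Gen 3 (rule 218): 01110111
Gen 4 (rule 195): 10110011
Gen 5 (rule 124): 11111011
Gen 6 (rule 169): 11110110
Gen 7 (rule 218): 11110111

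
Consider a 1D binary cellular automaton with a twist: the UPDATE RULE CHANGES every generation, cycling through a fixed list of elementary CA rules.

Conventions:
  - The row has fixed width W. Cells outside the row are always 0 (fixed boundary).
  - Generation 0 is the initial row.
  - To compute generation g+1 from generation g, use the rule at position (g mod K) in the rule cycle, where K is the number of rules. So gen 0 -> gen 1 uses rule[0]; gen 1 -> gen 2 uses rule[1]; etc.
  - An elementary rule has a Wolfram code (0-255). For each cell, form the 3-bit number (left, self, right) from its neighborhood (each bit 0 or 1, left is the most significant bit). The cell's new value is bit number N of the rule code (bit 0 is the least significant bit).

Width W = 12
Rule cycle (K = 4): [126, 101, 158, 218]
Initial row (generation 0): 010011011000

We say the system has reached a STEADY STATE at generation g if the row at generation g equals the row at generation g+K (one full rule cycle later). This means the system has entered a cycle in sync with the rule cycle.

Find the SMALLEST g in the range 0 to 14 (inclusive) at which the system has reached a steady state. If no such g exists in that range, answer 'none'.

Gen 0: 010011011000
Gen 1 (rule 126): 111111111100
Gen 2 (rule 101): 000000000101
Gen 3 (rule 158): 000000001101
Gen 4 (rule 218): 000000011100
Gen 5 (rule 126): 000000110110
Gen 6 (rule 101): 111110011010
Gen 7 (rule 158): 111101110011
Gen 8 (rule 218): 111101111111
Gen 9 (rule 126): 100111000001
Gen 10 (rule 101): 100001011101
Gen 11 (rule 158): 110011011001
Gen 12 (rule 218): 111111011110
Gen 13 (rule 126): 100001110011
Gen 14 (rule 101): 101100010001
Gen 15 (rule 158): 101010111011
Gen 16 (rule 218): 000000111011
Gen 17 (rule 126): 000001101111
Gen 18 (rule 101): 111100110001

Answer: none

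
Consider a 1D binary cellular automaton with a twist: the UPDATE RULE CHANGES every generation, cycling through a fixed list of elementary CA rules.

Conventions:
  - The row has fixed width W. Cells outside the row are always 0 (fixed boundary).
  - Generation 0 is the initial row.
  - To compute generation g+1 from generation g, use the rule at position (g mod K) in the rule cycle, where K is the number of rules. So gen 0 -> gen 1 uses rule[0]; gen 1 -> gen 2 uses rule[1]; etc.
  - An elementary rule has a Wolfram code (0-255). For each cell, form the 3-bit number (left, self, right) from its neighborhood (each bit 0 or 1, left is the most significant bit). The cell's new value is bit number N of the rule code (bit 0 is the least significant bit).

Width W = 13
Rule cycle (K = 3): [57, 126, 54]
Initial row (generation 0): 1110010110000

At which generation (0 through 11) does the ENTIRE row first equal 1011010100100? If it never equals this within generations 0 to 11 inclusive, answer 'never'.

Gen 0: 1110010110000
Gen 1 (rule 57): 1001001101111
Gen 2 (rule 126): 1111111111001
Gen 3 (rule 54): 0000000000111
Gen 4 (rule 57): 1111111110100
Gen 5 (rule 126): 1000000011110
Gen 6 (rule 54): 1100000100001
Gen 7 (rule 57): 1011110011100
Gen 8 (rule 126): 1110011110110
Gen 9 (rule 54): 0001100001001
Gen 10 (rule 57): 1101011100100
Gen 11 (rule 126): 1111110111110

Answer: never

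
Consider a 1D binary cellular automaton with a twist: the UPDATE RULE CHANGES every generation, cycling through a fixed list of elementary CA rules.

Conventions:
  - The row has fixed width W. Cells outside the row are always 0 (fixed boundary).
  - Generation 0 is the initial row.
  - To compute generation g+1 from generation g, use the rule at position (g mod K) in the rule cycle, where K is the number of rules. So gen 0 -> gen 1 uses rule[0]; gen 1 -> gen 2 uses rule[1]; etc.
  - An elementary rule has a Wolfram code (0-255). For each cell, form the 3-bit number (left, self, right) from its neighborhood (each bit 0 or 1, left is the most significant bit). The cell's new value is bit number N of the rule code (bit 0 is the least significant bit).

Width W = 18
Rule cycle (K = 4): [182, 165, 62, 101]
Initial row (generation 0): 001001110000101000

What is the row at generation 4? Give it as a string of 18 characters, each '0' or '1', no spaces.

Answer: 001101010110100001

Derivation:
Gen 0: 001001110000101000
Gen 1 (rule 182): 011110101001111100
Gen 2 (rule 165): 001101111000111001
Gen 3 (rule 62): 011011000101100111
Gen 4 (rule 101): 001101010110100001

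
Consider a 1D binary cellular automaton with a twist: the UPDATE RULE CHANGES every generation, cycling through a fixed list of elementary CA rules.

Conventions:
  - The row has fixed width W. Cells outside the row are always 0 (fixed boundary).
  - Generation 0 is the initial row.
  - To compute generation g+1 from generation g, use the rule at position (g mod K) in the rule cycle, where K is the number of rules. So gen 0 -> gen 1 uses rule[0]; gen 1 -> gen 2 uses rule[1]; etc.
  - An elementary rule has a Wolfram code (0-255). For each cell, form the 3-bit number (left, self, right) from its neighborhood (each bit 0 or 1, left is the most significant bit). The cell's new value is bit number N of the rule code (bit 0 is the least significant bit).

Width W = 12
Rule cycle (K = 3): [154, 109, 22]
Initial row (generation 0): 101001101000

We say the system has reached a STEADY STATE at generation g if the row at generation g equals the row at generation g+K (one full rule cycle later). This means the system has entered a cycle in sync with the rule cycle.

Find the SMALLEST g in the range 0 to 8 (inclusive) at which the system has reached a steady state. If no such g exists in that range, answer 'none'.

Answer: none

Derivation:
Gen 0: 101001101000
Gen 1 (rule 154): 000111000100
Gen 2 (rule 109): 110101010101
Gen 3 (rule 22): 000101010101
Gen 4 (rule 154): 001000000000
Gen 5 (rule 109): 101011111111
Gen 6 (rule 22): 101000000000
Gen 7 (rule 154): 000100000000
Gen 8 (rule 109): 110101111111
Gen 9 (rule 22): 000100000000
Gen 10 (rule 154): 001010000000
Gen 11 (rule 109): 101110111111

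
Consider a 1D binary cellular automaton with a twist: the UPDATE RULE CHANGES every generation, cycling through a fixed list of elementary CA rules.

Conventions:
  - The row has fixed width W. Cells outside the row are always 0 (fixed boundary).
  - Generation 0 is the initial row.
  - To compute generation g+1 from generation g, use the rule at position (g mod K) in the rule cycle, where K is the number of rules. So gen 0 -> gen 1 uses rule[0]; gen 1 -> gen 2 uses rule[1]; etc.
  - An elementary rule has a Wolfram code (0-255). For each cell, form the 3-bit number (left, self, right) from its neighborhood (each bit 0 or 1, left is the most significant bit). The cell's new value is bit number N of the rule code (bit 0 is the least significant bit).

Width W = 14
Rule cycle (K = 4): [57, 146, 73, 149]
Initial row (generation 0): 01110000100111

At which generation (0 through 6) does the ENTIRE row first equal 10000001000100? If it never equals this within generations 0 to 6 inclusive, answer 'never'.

Gen 0: 01110000100111
Gen 1 (rule 57): 01001110010100
Gen 2 (rule 146): 10110101100010
Gen 3 (rule 73): 00110001101000
Gen 4 (rule 149): 10001100001111
Gen 5 (rule 57): 01101011101000
Gen 6 (rule 146): 10000001000100

Answer: 6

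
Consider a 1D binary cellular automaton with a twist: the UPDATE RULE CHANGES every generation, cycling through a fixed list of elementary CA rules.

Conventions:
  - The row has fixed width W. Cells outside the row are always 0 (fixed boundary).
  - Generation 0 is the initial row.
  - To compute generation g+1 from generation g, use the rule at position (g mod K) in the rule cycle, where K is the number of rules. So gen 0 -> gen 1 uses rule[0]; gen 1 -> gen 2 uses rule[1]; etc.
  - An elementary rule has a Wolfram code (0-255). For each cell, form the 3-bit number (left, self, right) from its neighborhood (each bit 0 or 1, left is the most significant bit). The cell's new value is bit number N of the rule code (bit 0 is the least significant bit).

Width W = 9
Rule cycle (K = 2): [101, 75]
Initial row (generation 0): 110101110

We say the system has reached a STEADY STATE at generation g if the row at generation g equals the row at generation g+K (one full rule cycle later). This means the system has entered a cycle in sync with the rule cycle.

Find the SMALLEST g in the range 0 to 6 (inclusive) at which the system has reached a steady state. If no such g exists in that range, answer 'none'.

Answer: 5

Derivation:
Gen 0: 110101110
Gen 1 (rule 101): 011110010
Gen 2 (rule 75): 110010100
Gen 3 (rule 101): 010011101
Gen 4 (rule 75): 100110100
Gen 5 (rule 101): 100011101
Gen 6 (rule 75): 001110100
Gen 7 (rule 101): 100011101
Gen 8 (rule 75): 001110100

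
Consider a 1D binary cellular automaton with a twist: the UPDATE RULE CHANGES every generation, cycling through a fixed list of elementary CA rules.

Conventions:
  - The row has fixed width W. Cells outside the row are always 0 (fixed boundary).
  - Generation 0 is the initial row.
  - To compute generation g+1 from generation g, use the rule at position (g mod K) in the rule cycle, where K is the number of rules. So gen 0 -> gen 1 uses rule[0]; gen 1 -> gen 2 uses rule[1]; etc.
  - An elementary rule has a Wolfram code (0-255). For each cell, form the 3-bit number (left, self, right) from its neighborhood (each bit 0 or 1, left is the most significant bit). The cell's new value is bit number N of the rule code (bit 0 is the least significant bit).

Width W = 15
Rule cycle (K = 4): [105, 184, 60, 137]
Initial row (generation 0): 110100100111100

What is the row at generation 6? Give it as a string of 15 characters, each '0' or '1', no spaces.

Answer: 011010011010000

Derivation:
Gen 0: 110100100111100
Gen 1 (rule 105): 111000000100101
Gen 2 (rule 184): 110100000010010
Gen 3 (rule 60): 101110000011011
Gen 4 (rule 137): 001100111010010
Gen 5 (rule 105): 101100101100000
Gen 6 (rule 184): 011010011010000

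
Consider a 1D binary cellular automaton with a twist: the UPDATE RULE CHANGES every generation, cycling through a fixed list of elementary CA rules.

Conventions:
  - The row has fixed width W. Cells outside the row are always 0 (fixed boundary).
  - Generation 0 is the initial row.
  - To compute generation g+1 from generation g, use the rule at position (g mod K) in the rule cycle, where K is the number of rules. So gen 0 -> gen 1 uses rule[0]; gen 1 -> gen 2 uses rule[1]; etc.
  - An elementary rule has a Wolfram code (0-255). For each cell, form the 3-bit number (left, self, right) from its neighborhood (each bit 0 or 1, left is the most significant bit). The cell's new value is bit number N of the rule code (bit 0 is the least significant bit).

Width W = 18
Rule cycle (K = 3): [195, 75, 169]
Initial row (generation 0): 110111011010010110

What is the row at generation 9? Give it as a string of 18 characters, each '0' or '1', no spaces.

Answer: 100001110111011001

Derivation:
Gen 0: 110111011010010110
Gen 1 (rule 195): 010011001000100010
Gen 2 (rule 75): 100111010011001100
Gen 3 (rule 169): 000110100010001001
Gen 4 (rule 195): 111010001100110010
Gen 5 (rule 75): 101000111101110100
Gen 6 (rule 169): 010010111011101001
Gen 7 (rule 195): 100100011001100010
Gen 8 (rule 75): 001001111011101100
Gen 9 (rule 169): 100001110111011001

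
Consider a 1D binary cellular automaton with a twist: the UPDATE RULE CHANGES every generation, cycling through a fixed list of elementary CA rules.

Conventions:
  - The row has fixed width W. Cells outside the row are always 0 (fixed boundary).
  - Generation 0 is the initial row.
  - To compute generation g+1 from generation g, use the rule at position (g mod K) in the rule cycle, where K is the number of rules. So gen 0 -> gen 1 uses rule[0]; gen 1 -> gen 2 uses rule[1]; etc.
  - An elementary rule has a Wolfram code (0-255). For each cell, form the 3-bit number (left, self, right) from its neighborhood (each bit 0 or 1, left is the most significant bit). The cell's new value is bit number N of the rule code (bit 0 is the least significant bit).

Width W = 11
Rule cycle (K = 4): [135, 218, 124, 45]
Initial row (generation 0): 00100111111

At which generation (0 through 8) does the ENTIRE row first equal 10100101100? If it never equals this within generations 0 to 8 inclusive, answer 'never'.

Gen 0: 00100111111
Gen 1 (rule 135): 11101011110
Gen 2 (rule 218): 11100011111
Gen 3 (rule 124): 10110010001
Gen 4 (rule 45): 11100010101
Gen 5 (rule 135): 01001110101
Gen 6 (rule 218): 10111110000
Gen 7 (rule 124): 11100011000
Gen 8 (rule 45): 10001010011

Answer: never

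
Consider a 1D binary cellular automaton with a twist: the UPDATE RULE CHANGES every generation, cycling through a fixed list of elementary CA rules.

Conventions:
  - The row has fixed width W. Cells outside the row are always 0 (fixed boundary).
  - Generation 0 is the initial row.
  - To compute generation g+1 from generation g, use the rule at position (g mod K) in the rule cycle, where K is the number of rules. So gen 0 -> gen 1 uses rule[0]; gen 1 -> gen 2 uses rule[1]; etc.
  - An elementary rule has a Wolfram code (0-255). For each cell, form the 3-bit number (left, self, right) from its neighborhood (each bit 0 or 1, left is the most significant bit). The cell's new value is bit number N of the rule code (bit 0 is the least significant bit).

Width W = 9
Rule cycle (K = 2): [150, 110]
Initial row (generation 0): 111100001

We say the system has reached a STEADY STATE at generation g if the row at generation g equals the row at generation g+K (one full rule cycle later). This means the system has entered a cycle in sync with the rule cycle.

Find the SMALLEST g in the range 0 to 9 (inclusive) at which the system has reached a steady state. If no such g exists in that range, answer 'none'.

Gen 0: 111100001
Gen 1 (rule 150): 011010011
Gen 2 (rule 110): 111110111
Gen 3 (rule 150): 011100010
Gen 4 (rule 110): 110100110
Gen 5 (rule 150): 000111001
Gen 6 (rule 110): 001101011
Gen 7 (rule 150): 010001000
Gen 8 (rule 110): 110011000
Gen 9 (rule 150): 001100100
Gen 10 (rule 110): 011101100
Gen 11 (rule 150): 101000010

Answer: none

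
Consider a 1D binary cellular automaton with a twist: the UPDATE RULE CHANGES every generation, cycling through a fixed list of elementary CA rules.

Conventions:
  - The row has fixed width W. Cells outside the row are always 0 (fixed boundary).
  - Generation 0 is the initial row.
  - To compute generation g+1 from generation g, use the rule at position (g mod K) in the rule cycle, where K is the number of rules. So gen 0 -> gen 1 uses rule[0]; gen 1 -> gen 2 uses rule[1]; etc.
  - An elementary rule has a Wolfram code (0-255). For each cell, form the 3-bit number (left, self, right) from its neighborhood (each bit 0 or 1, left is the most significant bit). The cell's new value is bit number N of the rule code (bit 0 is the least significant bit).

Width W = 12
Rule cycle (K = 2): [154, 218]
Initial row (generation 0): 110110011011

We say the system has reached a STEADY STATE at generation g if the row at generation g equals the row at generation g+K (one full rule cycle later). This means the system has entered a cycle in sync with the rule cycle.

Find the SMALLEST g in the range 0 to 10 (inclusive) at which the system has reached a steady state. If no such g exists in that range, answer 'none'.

Gen 0: 110110011011
Gen 1 (rule 154): 100101110010
Gen 2 (rule 218): 011001111101
Gen 3 (rule 154): 110111111000
Gen 4 (rule 218): 110111111100
Gen 5 (rule 154): 100111111010
Gen 6 (rule 218): 011111111001
Gen 7 (rule 154): 111111110110
Gen 8 (rule 218): 111111110111
Gen 9 (rule 154): 111111100110
Gen 10 (rule 218): 111111111111
Gen 11 (rule 154): 111111111110
Gen 12 (rule 218): 111111111111

Answer: 10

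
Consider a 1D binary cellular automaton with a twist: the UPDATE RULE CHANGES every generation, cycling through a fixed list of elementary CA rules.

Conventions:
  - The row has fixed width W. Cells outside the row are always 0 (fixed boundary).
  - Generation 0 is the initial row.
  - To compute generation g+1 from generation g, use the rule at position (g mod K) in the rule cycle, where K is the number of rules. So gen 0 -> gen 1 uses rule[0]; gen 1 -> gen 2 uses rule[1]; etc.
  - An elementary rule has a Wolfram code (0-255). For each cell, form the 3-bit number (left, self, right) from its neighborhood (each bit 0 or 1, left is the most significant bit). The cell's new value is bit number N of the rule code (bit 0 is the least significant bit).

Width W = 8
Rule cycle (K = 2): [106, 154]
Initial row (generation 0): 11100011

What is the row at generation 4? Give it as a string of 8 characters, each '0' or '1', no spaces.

Gen 0: 11100011
Gen 1 (rule 106): 10100111
Gen 2 (rule 154): 00011110
Gen 3 (rule 106): 00110010
Gen 4 (rule 154): 01101101

Answer: 01101101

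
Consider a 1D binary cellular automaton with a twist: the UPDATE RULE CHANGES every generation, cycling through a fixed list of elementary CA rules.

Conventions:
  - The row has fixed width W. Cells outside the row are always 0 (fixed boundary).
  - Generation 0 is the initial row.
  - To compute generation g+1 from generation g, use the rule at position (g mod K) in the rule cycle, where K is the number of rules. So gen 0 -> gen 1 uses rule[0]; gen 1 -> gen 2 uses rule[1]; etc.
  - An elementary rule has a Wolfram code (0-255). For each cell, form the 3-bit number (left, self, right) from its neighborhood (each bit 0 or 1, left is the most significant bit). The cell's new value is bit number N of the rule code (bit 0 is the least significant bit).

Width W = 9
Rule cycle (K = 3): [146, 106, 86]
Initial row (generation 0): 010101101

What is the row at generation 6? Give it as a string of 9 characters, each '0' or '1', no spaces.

Gen 0: 010101101
Gen 1 (rule 146): 100000000
Gen 2 (rule 106): 000000000
Gen 3 (rule 86): 000000000
Gen 4 (rule 146): 000000000
Gen 5 (rule 106): 000000000
Gen 6 (rule 86): 000000000

Answer: 000000000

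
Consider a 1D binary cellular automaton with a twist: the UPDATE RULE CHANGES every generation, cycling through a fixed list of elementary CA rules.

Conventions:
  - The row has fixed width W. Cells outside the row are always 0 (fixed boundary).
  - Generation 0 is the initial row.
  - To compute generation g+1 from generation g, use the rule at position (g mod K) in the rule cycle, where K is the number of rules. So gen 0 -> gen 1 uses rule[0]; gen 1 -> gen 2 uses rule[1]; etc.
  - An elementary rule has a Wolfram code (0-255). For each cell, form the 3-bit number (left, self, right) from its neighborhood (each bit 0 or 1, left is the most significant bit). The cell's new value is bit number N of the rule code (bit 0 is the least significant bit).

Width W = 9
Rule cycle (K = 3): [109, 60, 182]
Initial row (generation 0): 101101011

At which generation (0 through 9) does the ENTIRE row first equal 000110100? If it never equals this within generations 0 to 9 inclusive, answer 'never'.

Answer: never

Derivation:
Gen 0: 101101011
Gen 1 (rule 109): 111111111
Gen 2 (rule 60): 100000000
Gen 3 (rule 182): 110000000
Gen 4 (rule 109): 110111111
Gen 5 (rule 60): 101100000
Gen 6 (rule 182): 110010000
Gen 7 (rule 109): 110010111
Gen 8 (rule 60): 101011100
Gen 9 (rule 182): 111101010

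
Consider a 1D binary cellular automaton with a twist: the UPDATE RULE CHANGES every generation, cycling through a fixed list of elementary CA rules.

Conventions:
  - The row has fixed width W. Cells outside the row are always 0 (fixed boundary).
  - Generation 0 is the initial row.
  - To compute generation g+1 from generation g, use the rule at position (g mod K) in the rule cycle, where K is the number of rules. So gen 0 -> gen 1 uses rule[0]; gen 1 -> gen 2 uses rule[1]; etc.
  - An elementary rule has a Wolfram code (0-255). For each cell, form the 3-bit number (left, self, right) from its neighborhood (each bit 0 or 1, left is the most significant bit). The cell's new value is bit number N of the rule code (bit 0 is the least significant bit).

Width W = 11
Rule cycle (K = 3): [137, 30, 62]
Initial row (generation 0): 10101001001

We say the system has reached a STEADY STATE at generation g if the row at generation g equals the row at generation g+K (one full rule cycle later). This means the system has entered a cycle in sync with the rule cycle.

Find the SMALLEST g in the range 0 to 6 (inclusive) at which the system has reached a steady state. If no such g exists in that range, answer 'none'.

Answer: none

Derivation:
Gen 0: 10101001001
Gen 1 (rule 137): 00000000000
Gen 2 (rule 30): 00000000000
Gen 3 (rule 62): 00000000000
Gen 4 (rule 137): 11111111111
Gen 5 (rule 30): 10000000000
Gen 6 (rule 62): 11000000000
Gen 7 (rule 137): 10011111111
Gen 8 (rule 30): 11110000000
Gen 9 (rule 62): 10001000000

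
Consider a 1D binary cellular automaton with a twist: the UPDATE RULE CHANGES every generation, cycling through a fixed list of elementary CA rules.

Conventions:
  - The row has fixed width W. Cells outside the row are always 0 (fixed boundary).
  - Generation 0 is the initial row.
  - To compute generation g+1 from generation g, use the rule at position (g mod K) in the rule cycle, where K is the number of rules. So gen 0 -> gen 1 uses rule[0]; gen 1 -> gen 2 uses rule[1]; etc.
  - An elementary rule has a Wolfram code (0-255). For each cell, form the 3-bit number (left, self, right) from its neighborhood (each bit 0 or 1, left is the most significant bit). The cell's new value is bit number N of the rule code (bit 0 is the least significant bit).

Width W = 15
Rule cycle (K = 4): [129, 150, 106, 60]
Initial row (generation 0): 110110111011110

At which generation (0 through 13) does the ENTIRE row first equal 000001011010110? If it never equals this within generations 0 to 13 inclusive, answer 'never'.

Gen 0: 110110111011110
Gen 1 (rule 129): 000000010001100
Gen 2 (rule 150): 000000111010010
Gen 3 (rule 106): 000001101100100
Gen 4 (rule 60): 000001011010110
Gen 5 (rule 129): 111100000000000
Gen 6 (rule 150): 011010000000000
Gen 7 (rule 106): 111100000000000
Gen 8 (rule 60): 100010000000000
Gen 9 (rule 129): 001000111111111
Gen 10 (rule 150): 011101011111110
Gen 11 (rule 106): 110110110000010
Gen 12 (rule 60): 101101101000011
Gen 13 (rule 129): 000000000011000

Answer: 4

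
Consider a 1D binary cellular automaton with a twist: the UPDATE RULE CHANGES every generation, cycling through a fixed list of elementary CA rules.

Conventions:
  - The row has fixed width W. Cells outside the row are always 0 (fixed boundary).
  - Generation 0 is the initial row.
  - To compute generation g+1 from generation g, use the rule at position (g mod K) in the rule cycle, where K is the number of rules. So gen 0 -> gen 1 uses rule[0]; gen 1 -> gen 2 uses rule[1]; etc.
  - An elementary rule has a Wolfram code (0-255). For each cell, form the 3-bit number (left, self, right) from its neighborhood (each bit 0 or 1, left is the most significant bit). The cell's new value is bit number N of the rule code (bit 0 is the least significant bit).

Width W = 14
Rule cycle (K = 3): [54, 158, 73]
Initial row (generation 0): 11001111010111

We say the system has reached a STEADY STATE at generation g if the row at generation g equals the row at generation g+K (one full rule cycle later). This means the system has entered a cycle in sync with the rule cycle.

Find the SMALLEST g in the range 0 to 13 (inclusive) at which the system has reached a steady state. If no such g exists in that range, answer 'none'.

Answer: none

Derivation:
Gen 0: 11001111010111
Gen 1 (rule 54): 00110000111000
Gen 2 (rule 158): 01101001110100
Gen 3 (rule 73): 01100001010001
Gen 4 (rule 54): 10010011111011
Gen 5 (rule 158): 11111111110010
Gen 6 (rule 73): 10000000010000
Gen 7 (rule 54): 11000000111000
Gen 8 (rule 158): 10100001110100
Gen 9 (rule 73): 00001101010001
Gen 10 (rule 54): 00010011111011
Gen 11 (rule 158): 00111111110010
Gen 12 (rule 73): 10100000010000
Gen 13 (rule 54): 11110000111000
Gen 14 (rule 158): 11101001110100
Gen 15 (rule 73): 10100001010001
Gen 16 (rule 54): 11110011111011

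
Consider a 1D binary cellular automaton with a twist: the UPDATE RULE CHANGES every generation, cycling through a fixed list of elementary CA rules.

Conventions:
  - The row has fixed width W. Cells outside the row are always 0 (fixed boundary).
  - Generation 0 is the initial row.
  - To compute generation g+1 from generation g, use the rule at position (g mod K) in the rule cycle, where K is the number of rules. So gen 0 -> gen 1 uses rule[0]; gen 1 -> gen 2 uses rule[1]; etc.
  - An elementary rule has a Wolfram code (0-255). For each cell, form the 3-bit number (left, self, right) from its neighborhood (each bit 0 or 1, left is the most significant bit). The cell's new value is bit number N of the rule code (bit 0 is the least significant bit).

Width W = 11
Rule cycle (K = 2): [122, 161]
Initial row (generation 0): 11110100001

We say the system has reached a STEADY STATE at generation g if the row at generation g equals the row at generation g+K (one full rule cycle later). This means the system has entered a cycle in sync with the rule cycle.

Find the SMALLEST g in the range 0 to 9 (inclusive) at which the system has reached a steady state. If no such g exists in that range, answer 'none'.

Gen 0: 11110100001
Gen 1 (rule 122): 10011010010
Gen 2 (rule 161): 00000100000
Gen 3 (rule 122): 00001010000
Gen 4 (rule 161): 11100100111
Gen 5 (rule 122): 10111011101
Gen 6 (rule 161): 01010101010
Gen 7 (rule 122): 10101010101
Gen 8 (rule 161): 01010101010
Gen 9 (rule 122): 10101010101
Gen 10 (rule 161): 01010101010
Gen 11 (rule 122): 10101010101

Answer: 6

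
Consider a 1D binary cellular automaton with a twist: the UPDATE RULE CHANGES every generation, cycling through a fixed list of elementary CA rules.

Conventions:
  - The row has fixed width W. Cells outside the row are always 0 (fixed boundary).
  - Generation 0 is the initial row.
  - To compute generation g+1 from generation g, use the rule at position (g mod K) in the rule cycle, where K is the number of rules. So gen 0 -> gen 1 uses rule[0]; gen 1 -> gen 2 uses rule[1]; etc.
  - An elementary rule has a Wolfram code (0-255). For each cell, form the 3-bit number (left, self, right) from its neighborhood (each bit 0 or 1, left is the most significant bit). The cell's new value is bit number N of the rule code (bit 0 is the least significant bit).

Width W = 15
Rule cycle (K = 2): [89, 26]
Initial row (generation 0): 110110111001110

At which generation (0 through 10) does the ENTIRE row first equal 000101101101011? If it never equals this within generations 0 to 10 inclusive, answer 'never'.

Gen 0: 110110111001110
Gen 1 (rule 89): 110110101101011
Gen 2 (rule 26): 100100001000010
Gen 3 (rule 89): 010011100111001
Gen 4 (rule 26): 101110011100110
Gen 5 (rule 89): 001011010110111
Gen 6 (rule 26): 010010000100100
Gen 7 (rule 89): 001001110010011
Gen 8 (rule 26): 010111001101110
Gen 9 (rule 89): 000101101101011
Gen 10 (rule 26): 001001001000010

Answer: 9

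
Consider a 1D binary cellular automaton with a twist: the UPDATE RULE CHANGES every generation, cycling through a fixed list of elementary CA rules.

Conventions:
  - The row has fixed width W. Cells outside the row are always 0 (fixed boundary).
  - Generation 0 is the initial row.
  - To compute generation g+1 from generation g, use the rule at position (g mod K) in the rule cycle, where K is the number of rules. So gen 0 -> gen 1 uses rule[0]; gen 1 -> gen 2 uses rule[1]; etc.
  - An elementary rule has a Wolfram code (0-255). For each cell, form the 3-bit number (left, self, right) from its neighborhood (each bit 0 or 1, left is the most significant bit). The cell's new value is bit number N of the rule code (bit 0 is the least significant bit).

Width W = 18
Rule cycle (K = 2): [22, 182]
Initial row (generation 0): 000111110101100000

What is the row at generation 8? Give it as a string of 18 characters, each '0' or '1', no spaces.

Gen 0: 000111110101100000
Gen 1 (rule 22): 001000000100010000
Gen 2 (rule 182): 011100001110111000
Gen 3 (rule 22): 100010010000000100
Gen 4 (rule 182): 110111111000001110
Gen 5 (rule 22): 000000000100010001
Gen 6 (rule 182): 000000001110111011
Gen 7 (rule 22): 000000010000000000
Gen 8 (rule 182): 000000111000000000

Answer: 000000111000000000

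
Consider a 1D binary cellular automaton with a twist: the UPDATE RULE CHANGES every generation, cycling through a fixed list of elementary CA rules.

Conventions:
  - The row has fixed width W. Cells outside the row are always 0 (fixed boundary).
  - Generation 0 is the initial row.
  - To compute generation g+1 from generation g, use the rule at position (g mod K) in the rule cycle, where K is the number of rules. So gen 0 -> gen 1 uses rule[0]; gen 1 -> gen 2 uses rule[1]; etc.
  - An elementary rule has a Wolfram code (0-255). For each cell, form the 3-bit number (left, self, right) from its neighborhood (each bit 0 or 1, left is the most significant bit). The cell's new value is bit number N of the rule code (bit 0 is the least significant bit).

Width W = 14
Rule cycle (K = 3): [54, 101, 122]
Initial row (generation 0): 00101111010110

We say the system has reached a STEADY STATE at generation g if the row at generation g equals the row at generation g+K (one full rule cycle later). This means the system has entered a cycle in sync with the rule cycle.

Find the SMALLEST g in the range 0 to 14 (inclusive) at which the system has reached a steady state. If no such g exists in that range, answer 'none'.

Answer: 0

Derivation:
Gen 0: 00101111010110
Gen 1 (rule 54): 01110000111001
Gen 2 (rule 101): 00010110001001
Gen 3 (rule 122): 00101111010110
Gen 4 (rule 54): 01110000111001
Gen 5 (rule 101): 00010110001001
Gen 6 (rule 122): 00101111010110
Gen 7 (rule 54): 01110000111001
Gen 8 (rule 101): 00010110001001
Gen 9 (rule 122): 00101111010110
Gen 10 (rule 54): 01110000111001
Gen 11 (rule 101): 00010110001001
Gen 12 (rule 122): 00101111010110
Gen 13 (rule 54): 01110000111001
Gen 14 (rule 101): 00010110001001
Gen 15 (rule 122): 00101111010110
Gen 16 (rule 54): 01110000111001
Gen 17 (rule 101): 00010110001001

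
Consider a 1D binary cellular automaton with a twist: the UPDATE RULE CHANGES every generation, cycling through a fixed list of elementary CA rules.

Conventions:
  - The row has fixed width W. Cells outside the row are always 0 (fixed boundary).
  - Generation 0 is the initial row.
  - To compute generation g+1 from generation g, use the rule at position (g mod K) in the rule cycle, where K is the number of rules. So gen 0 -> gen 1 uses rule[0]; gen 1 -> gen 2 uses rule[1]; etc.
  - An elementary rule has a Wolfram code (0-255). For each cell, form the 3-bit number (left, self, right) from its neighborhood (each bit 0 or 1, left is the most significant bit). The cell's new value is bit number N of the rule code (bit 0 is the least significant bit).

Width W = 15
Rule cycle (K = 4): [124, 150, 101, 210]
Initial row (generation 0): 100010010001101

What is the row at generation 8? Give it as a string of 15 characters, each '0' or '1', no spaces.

Answer: 011110010100110

Derivation:
Gen 0: 100010010001101
Gen 1 (rule 124): 110011011001111
Gen 2 (rule 150): 001100000110110
Gen 3 (rule 101): 100101110011010
Gen 4 (rule 210): 011000111101001
Gen 5 (rule 124): 011100100111101
Gen 6 (rule 150): 101011111011001
Gen 7 (rule 101): 111100001101001
Gen 8 (rule 210): 011110010100110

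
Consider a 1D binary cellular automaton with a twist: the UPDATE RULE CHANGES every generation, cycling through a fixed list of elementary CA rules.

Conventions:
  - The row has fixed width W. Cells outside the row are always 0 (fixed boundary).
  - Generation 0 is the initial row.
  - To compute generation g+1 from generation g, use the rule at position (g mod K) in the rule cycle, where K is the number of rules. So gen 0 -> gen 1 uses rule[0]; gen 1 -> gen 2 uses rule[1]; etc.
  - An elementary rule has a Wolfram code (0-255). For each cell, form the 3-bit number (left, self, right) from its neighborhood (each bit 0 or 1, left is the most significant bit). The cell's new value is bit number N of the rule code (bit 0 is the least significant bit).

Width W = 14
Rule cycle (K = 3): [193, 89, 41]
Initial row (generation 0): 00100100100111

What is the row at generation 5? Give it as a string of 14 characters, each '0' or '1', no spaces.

Answer: 11010000011001

Derivation:
Gen 0: 00100100100111
Gen 1 (rule 193): 10000000000011
Gen 2 (rule 89): 01111111111011
Gen 3 (rule 41): 01000000000110
Gen 4 (rule 193): 00011111110010
Gen 5 (rule 89): 11010000011001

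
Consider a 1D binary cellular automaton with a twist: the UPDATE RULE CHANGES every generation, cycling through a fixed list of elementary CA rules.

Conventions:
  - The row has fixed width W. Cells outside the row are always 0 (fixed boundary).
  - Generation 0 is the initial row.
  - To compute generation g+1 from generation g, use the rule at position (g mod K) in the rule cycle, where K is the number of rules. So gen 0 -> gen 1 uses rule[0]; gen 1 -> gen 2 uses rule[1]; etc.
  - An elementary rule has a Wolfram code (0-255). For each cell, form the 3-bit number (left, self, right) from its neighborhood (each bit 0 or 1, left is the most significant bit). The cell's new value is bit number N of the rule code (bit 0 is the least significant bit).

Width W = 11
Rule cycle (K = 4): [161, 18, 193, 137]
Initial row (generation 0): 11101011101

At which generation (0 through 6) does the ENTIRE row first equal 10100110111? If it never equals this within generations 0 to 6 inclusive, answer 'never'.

Answer: never

Derivation:
Gen 0: 11101011101
Gen 1 (rule 161): 01010101010
Gen 2 (rule 18): 10000000001
Gen 3 (rule 193): 00111111100
Gen 4 (rule 137): 10111111001
Gen 5 (rule 161): 01011110000
Gen 6 (rule 18): 10000001000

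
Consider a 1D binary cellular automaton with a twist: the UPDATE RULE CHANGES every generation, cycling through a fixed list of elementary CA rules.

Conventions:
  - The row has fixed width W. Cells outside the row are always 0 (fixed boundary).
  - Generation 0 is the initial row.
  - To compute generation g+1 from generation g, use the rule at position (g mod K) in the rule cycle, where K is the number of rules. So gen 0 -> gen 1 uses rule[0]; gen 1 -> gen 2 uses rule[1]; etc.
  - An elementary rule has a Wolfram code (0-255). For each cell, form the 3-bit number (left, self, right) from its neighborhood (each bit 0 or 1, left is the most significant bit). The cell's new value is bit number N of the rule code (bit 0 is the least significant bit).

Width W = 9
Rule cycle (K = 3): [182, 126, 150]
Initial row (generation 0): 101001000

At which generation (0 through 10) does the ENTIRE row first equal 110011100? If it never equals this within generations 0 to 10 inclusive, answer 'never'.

Answer: 7

Derivation:
Gen 0: 101001000
Gen 1 (rule 182): 111111100
Gen 2 (rule 126): 100000110
Gen 3 (rule 150): 110001001
Gen 4 (rule 182): 001011111
Gen 5 (rule 126): 011110001
Gen 6 (rule 150): 101101011
Gen 7 (rule 182): 110011100
Gen 8 (rule 126): 111110110
Gen 9 (rule 150): 011100001
Gen 10 (rule 182): 101010011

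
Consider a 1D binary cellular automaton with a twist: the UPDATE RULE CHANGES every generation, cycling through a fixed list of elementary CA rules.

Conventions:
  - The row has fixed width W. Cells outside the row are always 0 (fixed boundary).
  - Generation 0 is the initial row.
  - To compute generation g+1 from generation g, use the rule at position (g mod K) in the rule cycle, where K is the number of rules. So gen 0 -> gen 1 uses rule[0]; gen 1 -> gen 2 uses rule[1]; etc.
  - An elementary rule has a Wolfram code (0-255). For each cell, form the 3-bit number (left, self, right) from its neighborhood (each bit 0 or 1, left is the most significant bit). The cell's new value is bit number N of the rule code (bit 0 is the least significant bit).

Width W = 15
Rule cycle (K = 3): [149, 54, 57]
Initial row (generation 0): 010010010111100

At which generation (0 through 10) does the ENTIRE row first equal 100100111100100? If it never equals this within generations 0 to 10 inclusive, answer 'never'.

Answer: 2

Derivation:
Gen 0: 010010010111100
Gen 1 (rule 149): 011011010011011
Gen 2 (rule 54): 100100111100100
Gen 3 (rule 57): 010010100010011
Gen 4 (rule 149): 011010111011000
Gen 5 (rule 54): 100111000100100
Gen 6 (rule 57): 010100110010011
Gen 7 (rule 149): 010110001011000
Gen 8 (rule 54): 111001011100100
Gen 9 (rule 57): 100100110010011
Gen 10 (rule 149): 110110001011000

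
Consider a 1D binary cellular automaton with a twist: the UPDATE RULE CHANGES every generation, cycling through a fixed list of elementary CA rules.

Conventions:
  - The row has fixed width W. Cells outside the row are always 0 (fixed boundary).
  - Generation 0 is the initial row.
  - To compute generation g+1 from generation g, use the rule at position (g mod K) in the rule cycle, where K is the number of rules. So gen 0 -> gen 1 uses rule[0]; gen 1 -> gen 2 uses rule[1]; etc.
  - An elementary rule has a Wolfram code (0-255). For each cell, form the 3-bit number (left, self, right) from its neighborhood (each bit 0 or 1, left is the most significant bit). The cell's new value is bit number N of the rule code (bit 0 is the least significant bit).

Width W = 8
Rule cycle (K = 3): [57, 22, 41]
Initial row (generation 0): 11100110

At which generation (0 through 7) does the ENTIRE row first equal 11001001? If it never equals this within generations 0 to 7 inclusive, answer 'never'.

Gen 0: 11100110
Gen 1 (rule 57): 10010101
Gen 2 (rule 22): 11110101
Gen 3 (rule 41): 10001010
Gen 4 (rule 57): 01100101
Gen 5 (rule 22): 10011101
Gen 6 (rule 41): 00010010
Gen 7 (rule 57): 11001001

Answer: 7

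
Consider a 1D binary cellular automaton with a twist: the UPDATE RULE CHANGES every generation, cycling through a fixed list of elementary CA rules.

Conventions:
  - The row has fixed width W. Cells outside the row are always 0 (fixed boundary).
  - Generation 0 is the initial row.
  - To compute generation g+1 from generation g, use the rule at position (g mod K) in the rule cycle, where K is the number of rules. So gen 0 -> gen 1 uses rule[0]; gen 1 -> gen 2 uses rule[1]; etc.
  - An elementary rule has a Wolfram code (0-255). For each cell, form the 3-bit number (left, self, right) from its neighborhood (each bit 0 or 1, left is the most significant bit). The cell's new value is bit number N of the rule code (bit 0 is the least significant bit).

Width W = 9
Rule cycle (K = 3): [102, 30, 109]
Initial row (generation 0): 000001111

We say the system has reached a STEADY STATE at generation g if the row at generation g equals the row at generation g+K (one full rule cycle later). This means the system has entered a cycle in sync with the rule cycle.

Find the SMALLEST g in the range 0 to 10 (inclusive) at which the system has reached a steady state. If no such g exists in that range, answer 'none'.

Answer: 3

Derivation:
Gen 0: 000001111
Gen 1 (rule 102): 000010001
Gen 2 (rule 30): 000111011
Gen 3 (rule 109): 110101111
Gen 4 (rule 102): 011110001
Gen 5 (rule 30): 110001011
Gen 6 (rule 109): 110101111
Gen 7 (rule 102): 011110001
Gen 8 (rule 30): 110001011
Gen 9 (rule 109): 110101111
Gen 10 (rule 102): 011110001
Gen 11 (rule 30): 110001011
Gen 12 (rule 109): 110101111
Gen 13 (rule 102): 011110001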